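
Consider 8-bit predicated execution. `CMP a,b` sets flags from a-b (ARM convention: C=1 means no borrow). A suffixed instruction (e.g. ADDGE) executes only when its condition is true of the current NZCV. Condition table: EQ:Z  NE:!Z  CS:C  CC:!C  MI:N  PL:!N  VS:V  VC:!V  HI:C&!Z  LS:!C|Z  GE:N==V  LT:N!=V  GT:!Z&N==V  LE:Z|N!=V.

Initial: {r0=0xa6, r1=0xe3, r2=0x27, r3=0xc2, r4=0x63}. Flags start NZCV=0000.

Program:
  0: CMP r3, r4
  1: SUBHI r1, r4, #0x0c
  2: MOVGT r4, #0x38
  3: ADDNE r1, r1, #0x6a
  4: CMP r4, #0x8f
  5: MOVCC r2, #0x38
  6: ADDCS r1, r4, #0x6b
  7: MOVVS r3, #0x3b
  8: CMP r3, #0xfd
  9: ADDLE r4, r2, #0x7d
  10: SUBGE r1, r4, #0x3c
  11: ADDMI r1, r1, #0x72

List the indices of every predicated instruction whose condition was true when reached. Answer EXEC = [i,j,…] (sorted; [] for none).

EXEC = [1,3,5,7,10]

0: ✓ CMP  NZCV=0011
1: ✓ SUBHI  r1←0x57
2: · MOVGT
3: ✓ ADDNE  r1←0xc1
4: ✓ CMP  NZCV=1001
5: ✓ MOVCC  r2←0x38
6: · ADDCS
7: ✓ MOVVS  r3←0x3b
8: ✓ CMP  NZCV=0000
9: · ADDLE
10: ✓ SUBGE  r1←0x27
11: · ADDMI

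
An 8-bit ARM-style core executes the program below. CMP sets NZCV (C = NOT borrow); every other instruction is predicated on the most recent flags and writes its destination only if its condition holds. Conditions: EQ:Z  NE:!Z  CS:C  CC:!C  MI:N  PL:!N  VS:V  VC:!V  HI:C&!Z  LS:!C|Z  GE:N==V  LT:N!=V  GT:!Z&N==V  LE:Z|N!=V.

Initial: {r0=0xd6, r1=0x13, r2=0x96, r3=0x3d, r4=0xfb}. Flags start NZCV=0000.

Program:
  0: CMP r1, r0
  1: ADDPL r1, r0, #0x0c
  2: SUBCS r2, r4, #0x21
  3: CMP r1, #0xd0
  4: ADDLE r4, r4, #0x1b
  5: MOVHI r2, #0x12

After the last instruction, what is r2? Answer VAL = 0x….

VAL = 0x12

0: ✓ CMP  NZCV=0000
1: ✓ ADDPL  r1←0xe2
2: · SUBCS
3: ✓ CMP  NZCV=0010
4: · ADDLE
5: ✓ MOVHI  r2←0x12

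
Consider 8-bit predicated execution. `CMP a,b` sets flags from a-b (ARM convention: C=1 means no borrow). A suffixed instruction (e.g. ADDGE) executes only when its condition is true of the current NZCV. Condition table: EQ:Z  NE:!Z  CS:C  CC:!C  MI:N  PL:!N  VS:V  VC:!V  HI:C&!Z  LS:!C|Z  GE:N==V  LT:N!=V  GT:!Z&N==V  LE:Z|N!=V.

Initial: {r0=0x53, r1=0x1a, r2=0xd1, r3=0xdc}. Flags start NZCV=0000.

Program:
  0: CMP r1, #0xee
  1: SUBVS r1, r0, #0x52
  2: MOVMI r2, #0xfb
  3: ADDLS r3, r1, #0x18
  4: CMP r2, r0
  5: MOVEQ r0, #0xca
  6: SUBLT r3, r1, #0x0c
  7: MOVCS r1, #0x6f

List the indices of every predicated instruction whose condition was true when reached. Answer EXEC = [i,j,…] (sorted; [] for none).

0: ✓ CMP  NZCV=0000
1: · SUBVS
2: · MOVMI
3: ✓ ADDLS  r3←0x32
4: ✓ CMP  NZCV=0011
5: · MOVEQ
6: ✓ SUBLT  r3←0x0e
7: ✓ MOVCS  r1←0x6f

EXEC = [3,6,7]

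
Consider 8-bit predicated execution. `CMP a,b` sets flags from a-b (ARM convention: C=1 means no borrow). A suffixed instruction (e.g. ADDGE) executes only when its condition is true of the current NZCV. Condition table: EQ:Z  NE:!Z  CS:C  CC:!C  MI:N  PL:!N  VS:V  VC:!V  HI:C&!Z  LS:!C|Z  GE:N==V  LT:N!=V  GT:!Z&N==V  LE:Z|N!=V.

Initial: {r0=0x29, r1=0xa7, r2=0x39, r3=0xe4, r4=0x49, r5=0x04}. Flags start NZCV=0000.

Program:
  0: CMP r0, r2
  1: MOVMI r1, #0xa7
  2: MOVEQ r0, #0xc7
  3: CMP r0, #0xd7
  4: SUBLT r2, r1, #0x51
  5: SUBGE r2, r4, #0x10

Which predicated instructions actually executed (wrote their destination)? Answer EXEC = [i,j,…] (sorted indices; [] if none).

EXEC = [1,5]

[0] flags=1000 → (cmp)
[1] flags=1000 MI?T → r1=0xa7
[2] flags=1000 EQ?F → skip
[3] flags=0000 → (cmp)
[4] flags=0000 LT?F → skip
[5] flags=0000 GE?T → r2=0x39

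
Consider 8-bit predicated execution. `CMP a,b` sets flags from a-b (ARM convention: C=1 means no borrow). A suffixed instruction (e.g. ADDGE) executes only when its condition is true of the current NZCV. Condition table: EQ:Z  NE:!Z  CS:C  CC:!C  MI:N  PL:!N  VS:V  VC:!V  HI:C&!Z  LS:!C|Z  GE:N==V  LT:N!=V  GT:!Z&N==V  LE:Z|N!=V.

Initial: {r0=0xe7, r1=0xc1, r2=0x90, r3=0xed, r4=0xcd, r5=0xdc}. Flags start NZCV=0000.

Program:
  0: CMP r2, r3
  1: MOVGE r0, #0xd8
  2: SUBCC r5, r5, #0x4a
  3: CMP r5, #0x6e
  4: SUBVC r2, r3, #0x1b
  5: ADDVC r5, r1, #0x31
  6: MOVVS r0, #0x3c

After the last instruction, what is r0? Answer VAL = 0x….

[0] flags=1000 → (cmp)
[1] flags=1000 GE?F → skip
[2] flags=1000 CC?T → r5=0x92
[3] flags=0011 → (cmp)
[4] flags=0011 VC?F → skip
[5] flags=0011 VC?F → skip
[6] flags=0011 VS?T → r0=0x3c

VAL = 0x3c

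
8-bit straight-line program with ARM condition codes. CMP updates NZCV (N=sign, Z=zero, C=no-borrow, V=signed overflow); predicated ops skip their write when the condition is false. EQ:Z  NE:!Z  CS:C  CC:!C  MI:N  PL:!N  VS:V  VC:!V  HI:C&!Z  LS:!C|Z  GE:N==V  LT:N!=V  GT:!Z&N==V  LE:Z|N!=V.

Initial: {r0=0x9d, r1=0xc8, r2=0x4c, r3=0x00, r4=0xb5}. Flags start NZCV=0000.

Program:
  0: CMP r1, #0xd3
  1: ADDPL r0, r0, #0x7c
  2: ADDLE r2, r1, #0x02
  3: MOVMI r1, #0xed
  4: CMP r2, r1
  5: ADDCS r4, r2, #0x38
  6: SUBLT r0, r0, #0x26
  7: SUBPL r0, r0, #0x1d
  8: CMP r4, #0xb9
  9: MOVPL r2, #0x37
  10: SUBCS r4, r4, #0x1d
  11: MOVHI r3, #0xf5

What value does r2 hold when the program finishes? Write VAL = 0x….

[0] flags=1000 → (cmp)
[1] flags=1000 PL?F → skip
[2] flags=1000 LE?T → r2=0xca
[3] flags=1000 MI?T → r1=0xed
[4] flags=1000 → (cmp)
[5] flags=1000 CS?F → skip
[6] flags=1000 LT?T → r0=0x77
[7] flags=1000 PL?F → skip
[8] flags=1000 → (cmp)
[9] flags=1000 PL?F → skip
[10] flags=1000 CS?F → skip
[11] flags=1000 HI?F → skip

VAL = 0xca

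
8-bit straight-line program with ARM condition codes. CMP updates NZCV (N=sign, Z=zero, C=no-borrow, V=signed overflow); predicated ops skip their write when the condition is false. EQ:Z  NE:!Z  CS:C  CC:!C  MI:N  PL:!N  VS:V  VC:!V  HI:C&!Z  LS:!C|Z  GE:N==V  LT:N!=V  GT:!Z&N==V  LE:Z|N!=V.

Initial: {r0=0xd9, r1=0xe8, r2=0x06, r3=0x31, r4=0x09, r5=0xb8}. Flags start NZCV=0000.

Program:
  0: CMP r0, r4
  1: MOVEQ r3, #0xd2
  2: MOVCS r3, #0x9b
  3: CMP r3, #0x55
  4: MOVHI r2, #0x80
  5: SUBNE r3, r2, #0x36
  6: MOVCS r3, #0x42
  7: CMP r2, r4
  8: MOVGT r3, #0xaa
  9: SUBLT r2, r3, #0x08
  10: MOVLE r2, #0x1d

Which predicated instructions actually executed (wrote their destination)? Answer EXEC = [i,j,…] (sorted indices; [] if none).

[0] flags=1010 → (cmp)
[1] flags=1010 EQ?F → skip
[2] flags=1010 CS?T → r3=0x9b
[3] flags=0011 → (cmp)
[4] flags=0011 HI?T → r2=0x80
[5] flags=0011 NE?T → r3=0x4a
[6] flags=0011 CS?T → r3=0x42
[7] flags=0011 → (cmp)
[8] flags=0011 GT?F → skip
[9] flags=0011 LT?T → r2=0x3a
[10] flags=0011 LE?T → r2=0x1d

EXEC = [2,4,5,6,9,10]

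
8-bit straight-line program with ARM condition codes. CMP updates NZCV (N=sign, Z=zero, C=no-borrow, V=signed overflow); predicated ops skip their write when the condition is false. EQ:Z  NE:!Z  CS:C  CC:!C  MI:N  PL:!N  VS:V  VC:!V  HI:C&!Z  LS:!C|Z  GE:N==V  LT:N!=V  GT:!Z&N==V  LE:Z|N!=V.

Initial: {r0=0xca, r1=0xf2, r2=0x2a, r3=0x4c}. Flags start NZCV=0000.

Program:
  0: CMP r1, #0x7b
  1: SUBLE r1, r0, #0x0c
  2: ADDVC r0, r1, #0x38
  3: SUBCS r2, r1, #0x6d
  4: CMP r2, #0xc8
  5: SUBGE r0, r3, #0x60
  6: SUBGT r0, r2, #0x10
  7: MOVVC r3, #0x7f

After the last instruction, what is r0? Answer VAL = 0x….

0: ✓ CMP  NZCV=0011
1: ✓ SUBLE  r1←0xbe
2: · ADDVC
3: ✓ SUBCS  r2←0x51
4: ✓ CMP  NZCV=1001
5: ✓ SUBGE  r0←0xec
6: ✓ SUBGT  r0←0x41
7: · MOVVC

VAL = 0x41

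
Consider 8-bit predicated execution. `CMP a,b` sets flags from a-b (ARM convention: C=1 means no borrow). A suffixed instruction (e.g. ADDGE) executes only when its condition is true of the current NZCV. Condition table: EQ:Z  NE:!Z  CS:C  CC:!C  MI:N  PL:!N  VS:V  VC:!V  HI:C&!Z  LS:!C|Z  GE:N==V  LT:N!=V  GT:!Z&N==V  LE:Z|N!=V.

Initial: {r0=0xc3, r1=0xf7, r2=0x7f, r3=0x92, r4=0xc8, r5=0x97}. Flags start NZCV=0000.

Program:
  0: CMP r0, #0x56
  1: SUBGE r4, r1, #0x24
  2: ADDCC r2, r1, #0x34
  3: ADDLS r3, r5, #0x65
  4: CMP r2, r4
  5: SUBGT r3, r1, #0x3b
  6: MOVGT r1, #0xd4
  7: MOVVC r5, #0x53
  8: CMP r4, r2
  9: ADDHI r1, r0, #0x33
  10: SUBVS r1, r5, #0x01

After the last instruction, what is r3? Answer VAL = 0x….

VAL = 0xbc

0: ✓ CMP  NZCV=0011
1: · SUBGE
2: · ADDCC
3: · ADDLS
4: ✓ CMP  NZCV=1001
5: ✓ SUBGT  r3←0xbc
6: ✓ MOVGT  r1←0xd4
7: · MOVVC
8: ✓ CMP  NZCV=0011
9: ✓ ADDHI  r1←0xf6
10: ✓ SUBVS  r1←0x96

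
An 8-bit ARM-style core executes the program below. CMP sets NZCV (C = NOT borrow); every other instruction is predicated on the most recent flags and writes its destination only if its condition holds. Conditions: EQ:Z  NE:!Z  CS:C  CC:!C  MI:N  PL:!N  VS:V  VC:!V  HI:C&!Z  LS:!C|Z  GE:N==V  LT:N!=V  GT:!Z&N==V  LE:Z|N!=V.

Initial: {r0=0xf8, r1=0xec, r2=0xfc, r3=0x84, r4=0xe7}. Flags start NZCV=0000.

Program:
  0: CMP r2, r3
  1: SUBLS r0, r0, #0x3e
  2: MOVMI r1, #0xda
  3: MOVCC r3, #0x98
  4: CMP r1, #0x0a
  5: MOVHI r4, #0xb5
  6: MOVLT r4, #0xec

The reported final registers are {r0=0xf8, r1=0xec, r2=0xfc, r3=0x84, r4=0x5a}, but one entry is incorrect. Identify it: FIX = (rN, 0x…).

[0] flags=0010 → (cmp)
[1] flags=0010 LS?F → skip
[2] flags=0010 MI?F → skip
[3] flags=0010 CC?F → skip
[4] flags=1010 → (cmp)
[5] flags=1010 HI?T → r4=0xb5
[6] flags=1010 LT?T → r4=0xec

FIX = (r4, 0xec)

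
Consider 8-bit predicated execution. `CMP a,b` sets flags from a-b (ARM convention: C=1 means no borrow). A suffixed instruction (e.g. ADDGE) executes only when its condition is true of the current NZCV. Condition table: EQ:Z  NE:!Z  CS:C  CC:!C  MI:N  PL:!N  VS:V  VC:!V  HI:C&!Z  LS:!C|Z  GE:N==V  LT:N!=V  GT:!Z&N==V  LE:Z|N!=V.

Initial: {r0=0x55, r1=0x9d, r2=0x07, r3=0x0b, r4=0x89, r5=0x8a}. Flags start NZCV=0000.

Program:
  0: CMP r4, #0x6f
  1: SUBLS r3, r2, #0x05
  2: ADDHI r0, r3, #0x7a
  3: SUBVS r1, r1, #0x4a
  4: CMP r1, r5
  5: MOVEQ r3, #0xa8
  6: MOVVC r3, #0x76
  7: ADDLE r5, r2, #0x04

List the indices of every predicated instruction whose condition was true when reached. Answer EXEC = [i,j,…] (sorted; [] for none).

EXEC = [2,3]

[0] flags=0011 → (cmp)
[1] flags=0011 LS?F → skip
[2] flags=0011 HI?T → r0=0x85
[3] flags=0011 VS?T → r1=0x53
[4] flags=1001 → (cmp)
[5] flags=1001 EQ?F → skip
[6] flags=1001 VC?F → skip
[7] flags=1001 LE?F → skip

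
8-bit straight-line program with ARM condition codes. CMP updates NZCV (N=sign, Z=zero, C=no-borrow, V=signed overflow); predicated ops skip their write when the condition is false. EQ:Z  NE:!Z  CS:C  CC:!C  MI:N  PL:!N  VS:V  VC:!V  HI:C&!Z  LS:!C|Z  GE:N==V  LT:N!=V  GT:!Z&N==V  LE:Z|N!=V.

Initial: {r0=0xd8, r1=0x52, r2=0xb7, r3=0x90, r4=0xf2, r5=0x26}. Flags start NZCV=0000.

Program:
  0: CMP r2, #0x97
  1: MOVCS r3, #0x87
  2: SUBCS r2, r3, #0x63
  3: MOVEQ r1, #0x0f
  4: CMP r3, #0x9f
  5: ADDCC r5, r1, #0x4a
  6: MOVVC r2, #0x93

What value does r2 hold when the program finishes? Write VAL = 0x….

[0] flags=0010 → (cmp)
[1] flags=0010 CS?T → r3=0x87
[2] flags=0010 CS?T → r2=0x24
[3] flags=0010 EQ?F → skip
[4] flags=1000 → (cmp)
[5] flags=1000 CC?T → r5=0x9c
[6] flags=1000 VC?T → r2=0x93

VAL = 0x93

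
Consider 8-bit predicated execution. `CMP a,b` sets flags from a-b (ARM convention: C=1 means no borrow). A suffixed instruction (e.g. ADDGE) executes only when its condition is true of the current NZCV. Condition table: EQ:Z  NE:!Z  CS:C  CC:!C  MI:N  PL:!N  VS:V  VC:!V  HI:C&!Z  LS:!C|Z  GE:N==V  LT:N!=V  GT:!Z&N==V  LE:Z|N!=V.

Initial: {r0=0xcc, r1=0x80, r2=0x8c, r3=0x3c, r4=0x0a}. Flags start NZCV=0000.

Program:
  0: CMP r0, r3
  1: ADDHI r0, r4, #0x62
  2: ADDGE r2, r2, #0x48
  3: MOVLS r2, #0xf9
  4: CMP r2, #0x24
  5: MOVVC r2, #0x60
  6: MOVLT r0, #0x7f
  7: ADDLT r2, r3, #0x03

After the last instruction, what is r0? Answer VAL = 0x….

0: ✓ CMP  NZCV=1010
1: ✓ ADDHI  r0←0x6c
2: · ADDGE
3: · MOVLS
4: ✓ CMP  NZCV=0011
5: · MOVVC
6: ✓ MOVLT  r0←0x7f
7: ✓ ADDLT  r2←0x3f

VAL = 0x7f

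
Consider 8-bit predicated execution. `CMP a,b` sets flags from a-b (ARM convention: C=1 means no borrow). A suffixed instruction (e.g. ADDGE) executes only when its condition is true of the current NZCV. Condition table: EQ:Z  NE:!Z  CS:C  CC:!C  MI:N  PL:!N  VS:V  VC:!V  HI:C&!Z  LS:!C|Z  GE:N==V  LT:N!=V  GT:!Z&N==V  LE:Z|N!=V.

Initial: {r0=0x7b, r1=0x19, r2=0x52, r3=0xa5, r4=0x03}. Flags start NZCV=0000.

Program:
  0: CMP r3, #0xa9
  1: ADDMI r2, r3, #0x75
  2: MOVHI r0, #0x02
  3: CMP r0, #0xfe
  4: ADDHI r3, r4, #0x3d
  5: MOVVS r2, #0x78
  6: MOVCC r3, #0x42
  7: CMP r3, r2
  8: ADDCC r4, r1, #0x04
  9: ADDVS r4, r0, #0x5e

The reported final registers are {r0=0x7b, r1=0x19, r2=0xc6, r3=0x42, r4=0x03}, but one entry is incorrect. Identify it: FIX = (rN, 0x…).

FIX = (r2, 0x1a)

[0] flags=1000 → (cmp)
[1] flags=1000 MI?T → r2=0x1a
[2] flags=1000 HI?F → skip
[3] flags=0000 → (cmp)
[4] flags=0000 HI?F → skip
[5] flags=0000 VS?F → skip
[6] flags=0000 CC?T → r3=0x42
[7] flags=0010 → (cmp)
[8] flags=0010 CC?F → skip
[9] flags=0010 VS?F → skip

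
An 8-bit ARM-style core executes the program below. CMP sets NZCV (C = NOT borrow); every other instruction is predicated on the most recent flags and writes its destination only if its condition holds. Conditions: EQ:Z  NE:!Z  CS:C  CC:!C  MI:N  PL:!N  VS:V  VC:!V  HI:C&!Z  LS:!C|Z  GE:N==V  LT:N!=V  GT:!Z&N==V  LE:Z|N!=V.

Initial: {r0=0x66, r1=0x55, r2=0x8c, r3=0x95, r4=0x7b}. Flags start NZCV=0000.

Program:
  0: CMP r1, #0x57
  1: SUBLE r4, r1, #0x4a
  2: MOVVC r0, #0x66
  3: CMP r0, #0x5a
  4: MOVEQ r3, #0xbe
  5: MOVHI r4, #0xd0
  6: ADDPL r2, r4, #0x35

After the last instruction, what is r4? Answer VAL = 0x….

0: ✓ CMP  NZCV=1000
1: ✓ SUBLE  r4←0x0b
2: ✓ MOVVC  r0←0x66
3: ✓ CMP  NZCV=0010
4: · MOVEQ
5: ✓ MOVHI  r4←0xd0
6: ✓ ADDPL  r2←0x05

VAL = 0xd0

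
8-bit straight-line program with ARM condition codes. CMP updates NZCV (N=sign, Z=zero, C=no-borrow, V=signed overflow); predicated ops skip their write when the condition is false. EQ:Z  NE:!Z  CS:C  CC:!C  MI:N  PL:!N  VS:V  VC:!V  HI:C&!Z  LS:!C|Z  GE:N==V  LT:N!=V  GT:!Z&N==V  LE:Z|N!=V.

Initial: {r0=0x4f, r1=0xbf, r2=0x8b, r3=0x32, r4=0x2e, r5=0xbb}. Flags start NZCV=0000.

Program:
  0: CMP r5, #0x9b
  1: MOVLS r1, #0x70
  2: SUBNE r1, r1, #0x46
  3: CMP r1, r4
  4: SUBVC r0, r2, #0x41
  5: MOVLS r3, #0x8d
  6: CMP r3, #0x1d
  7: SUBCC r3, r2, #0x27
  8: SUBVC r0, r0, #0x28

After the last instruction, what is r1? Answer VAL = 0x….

VAL = 0x79

0: ✓ CMP  NZCV=0010
1: · MOVLS
2: ✓ SUBNE  r1←0x79
3: ✓ CMP  NZCV=0010
4: ✓ SUBVC  r0←0x4a
5: · MOVLS
6: ✓ CMP  NZCV=0010
7: · SUBCC
8: ✓ SUBVC  r0←0x22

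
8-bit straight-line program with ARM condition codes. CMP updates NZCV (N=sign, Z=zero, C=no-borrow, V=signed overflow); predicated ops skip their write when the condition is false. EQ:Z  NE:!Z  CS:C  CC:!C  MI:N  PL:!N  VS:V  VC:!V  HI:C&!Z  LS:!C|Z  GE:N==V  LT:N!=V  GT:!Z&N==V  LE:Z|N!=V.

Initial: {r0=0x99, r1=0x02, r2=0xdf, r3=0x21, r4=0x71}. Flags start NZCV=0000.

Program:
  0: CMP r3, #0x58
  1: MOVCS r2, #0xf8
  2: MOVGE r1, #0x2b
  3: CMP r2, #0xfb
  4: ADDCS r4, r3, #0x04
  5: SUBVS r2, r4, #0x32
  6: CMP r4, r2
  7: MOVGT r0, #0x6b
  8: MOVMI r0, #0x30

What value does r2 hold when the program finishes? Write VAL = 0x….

0: ✓ CMP  NZCV=1000
1: · MOVCS
2: · MOVGE
3: ✓ CMP  NZCV=1000
4: · ADDCS
5: · SUBVS
6: ✓ CMP  NZCV=1001
7: ✓ MOVGT  r0←0x6b
8: ✓ MOVMI  r0←0x30

VAL = 0xdf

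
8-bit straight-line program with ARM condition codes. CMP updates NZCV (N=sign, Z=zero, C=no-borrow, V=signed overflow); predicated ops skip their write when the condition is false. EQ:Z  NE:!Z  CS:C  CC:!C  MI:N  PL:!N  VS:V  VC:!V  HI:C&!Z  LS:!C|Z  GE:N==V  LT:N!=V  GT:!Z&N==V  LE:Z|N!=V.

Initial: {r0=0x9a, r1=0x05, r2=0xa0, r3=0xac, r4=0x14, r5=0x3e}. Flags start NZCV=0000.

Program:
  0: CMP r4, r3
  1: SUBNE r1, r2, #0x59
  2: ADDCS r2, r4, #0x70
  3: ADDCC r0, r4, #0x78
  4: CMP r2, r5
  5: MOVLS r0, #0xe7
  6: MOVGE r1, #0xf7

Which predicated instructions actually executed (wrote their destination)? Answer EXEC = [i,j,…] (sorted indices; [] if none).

[0] flags=0000 → (cmp)
[1] flags=0000 NE?T → r1=0x47
[2] flags=0000 CS?F → skip
[3] flags=0000 CC?T → r0=0x8c
[4] flags=0011 → (cmp)
[5] flags=0011 LS?F → skip
[6] flags=0011 GE?F → skip

EXEC = [1,3]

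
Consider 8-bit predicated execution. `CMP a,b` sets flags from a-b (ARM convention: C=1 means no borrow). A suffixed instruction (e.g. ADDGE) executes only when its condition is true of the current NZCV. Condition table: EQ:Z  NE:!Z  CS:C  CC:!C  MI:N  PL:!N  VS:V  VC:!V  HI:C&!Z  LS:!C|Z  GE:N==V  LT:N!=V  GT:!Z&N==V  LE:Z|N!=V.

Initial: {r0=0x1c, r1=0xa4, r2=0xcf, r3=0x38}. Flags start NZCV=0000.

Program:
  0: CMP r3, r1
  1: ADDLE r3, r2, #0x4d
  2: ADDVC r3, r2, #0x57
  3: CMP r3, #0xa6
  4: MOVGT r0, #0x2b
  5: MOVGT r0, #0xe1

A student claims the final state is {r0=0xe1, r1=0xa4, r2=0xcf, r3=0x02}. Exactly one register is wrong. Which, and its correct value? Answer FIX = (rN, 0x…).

FIX = (r3, 0x38)

0: ✓ CMP  NZCV=1001
1: · ADDLE
2: · ADDVC
3: ✓ CMP  NZCV=1001
4: ✓ MOVGT  r0←0x2b
5: ✓ MOVGT  r0←0xe1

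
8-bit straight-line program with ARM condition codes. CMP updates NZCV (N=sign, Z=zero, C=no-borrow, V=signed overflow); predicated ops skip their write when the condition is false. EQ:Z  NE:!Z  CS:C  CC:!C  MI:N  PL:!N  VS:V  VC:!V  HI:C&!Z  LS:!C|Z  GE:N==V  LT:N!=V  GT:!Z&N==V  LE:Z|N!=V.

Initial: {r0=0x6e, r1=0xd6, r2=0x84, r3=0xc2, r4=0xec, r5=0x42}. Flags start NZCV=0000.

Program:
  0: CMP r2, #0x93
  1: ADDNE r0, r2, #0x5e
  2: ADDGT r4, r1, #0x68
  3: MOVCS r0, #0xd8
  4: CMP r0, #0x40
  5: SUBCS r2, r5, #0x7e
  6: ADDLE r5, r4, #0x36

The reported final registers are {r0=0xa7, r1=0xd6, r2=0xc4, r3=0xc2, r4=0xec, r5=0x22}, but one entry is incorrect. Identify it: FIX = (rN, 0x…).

[0] flags=1000 → (cmp)
[1] flags=1000 NE?T → r0=0xe2
[2] flags=1000 GT?F → skip
[3] flags=1000 CS?F → skip
[4] flags=1010 → (cmp)
[5] flags=1010 CS?T → r2=0xc4
[6] flags=1010 LE?T → r5=0x22

FIX = (r0, 0xe2)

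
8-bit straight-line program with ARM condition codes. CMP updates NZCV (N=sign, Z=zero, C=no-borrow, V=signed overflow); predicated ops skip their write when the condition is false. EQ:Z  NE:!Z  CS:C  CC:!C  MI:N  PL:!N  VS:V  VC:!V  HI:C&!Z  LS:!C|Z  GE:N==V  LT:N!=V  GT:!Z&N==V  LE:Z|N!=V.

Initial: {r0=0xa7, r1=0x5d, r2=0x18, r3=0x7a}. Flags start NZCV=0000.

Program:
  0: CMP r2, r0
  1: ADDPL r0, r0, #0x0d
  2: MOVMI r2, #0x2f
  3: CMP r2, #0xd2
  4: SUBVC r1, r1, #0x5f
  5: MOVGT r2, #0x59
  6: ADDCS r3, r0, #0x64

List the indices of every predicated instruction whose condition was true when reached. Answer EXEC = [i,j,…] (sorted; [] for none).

[0] flags=0000 → (cmp)
[1] flags=0000 PL?T → r0=0xb4
[2] flags=0000 MI?F → skip
[3] flags=0000 → (cmp)
[4] flags=0000 VC?T → r1=0xfe
[5] flags=0000 GT?T → r2=0x59
[6] flags=0000 CS?F → skip

EXEC = [1,4,5]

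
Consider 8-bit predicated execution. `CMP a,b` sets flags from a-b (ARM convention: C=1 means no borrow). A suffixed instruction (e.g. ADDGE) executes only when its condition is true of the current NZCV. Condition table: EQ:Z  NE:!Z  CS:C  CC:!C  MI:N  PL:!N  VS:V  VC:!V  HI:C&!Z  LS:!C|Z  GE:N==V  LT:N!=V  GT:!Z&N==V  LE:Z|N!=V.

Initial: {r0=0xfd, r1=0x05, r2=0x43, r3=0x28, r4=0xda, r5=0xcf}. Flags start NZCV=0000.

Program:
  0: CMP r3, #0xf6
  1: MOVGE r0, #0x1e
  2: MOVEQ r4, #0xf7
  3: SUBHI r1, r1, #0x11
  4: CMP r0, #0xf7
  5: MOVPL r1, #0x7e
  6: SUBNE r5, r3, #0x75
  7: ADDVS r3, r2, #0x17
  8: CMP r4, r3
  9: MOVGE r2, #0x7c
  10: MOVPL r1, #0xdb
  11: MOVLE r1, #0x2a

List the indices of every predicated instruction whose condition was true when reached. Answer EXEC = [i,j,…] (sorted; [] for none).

0: ✓ CMP  NZCV=0000
1: ✓ MOVGE  r0←0x1e
2: · MOVEQ
3: · SUBHI
4: ✓ CMP  NZCV=0000
5: ✓ MOVPL  r1←0x7e
6: ✓ SUBNE  r5←0xb3
7: · ADDVS
8: ✓ CMP  NZCV=1010
9: · MOVGE
10: · MOVPL
11: ✓ MOVLE  r1←0x2a

EXEC = [1,5,6,11]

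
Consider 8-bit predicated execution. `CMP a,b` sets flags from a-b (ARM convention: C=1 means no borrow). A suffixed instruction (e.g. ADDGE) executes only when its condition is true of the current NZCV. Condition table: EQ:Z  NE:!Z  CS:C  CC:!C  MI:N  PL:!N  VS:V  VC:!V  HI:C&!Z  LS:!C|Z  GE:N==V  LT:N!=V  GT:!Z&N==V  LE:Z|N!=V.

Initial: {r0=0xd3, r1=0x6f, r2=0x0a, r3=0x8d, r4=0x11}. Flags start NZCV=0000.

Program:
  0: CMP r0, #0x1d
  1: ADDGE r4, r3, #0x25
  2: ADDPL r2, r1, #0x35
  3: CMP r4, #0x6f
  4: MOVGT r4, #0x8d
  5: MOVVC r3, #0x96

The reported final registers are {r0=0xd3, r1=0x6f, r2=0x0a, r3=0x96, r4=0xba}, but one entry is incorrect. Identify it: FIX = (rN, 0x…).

0: ✓ CMP  NZCV=1010
1: · ADDGE
2: · ADDPL
3: ✓ CMP  NZCV=1000
4: · MOVGT
5: ✓ MOVVC  r3←0x96

FIX = (r4, 0x11)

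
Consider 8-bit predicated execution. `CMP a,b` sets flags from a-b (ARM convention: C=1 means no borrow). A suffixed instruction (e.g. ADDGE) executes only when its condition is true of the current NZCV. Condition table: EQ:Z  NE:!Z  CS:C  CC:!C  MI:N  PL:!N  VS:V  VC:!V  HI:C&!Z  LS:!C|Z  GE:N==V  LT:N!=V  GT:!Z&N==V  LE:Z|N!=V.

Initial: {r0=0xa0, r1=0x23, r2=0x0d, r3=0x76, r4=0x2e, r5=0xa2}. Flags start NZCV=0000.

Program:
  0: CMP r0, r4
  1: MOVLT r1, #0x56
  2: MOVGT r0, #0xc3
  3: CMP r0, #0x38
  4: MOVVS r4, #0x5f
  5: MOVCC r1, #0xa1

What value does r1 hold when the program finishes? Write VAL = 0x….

VAL = 0x56

0: ✓ CMP  NZCV=0011
1: ✓ MOVLT  r1←0x56
2: · MOVGT
3: ✓ CMP  NZCV=0011
4: ✓ MOVVS  r4←0x5f
5: · MOVCC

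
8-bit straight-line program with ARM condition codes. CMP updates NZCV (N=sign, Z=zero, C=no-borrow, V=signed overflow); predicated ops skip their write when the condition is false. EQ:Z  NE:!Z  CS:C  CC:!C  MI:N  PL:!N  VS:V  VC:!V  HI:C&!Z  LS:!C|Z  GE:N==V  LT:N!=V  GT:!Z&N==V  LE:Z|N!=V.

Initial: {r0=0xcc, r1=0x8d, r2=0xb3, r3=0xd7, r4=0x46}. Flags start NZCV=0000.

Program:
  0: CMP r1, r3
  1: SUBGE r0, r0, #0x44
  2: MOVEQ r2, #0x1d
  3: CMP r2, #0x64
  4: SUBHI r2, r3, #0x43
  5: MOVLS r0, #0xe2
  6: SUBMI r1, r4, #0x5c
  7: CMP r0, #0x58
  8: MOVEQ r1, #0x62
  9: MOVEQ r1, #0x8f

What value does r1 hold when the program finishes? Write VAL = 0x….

VAL = 0x8d

0: ✓ CMP  NZCV=1000
1: · SUBGE
2: · MOVEQ
3: ✓ CMP  NZCV=0011
4: ✓ SUBHI  r2←0x94
5: · MOVLS
6: · SUBMI
7: ✓ CMP  NZCV=0011
8: · MOVEQ
9: · MOVEQ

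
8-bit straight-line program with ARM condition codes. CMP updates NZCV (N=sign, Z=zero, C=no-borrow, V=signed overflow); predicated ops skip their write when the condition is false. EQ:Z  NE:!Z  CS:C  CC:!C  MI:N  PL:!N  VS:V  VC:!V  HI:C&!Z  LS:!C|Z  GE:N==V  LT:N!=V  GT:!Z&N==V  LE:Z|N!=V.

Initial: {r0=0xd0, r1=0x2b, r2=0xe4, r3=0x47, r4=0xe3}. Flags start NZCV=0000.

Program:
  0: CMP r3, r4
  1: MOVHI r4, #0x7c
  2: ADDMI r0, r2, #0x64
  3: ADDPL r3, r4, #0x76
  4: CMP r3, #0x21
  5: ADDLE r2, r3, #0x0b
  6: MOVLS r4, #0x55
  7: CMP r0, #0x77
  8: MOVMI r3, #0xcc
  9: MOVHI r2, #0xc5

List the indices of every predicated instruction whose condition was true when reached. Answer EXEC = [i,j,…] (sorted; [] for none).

EXEC = [3,9]

[0] flags=0000 → (cmp)
[1] flags=0000 HI?F → skip
[2] flags=0000 MI?F → skip
[3] flags=0000 PL?T → r3=0x59
[4] flags=0010 → (cmp)
[5] flags=0010 LE?F → skip
[6] flags=0010 LS?F → skip
[7] flags=0011 → (cmp)
[8] flags=0011 MI?F → skip
[9] flags=0011 HI?T → r2=0xc5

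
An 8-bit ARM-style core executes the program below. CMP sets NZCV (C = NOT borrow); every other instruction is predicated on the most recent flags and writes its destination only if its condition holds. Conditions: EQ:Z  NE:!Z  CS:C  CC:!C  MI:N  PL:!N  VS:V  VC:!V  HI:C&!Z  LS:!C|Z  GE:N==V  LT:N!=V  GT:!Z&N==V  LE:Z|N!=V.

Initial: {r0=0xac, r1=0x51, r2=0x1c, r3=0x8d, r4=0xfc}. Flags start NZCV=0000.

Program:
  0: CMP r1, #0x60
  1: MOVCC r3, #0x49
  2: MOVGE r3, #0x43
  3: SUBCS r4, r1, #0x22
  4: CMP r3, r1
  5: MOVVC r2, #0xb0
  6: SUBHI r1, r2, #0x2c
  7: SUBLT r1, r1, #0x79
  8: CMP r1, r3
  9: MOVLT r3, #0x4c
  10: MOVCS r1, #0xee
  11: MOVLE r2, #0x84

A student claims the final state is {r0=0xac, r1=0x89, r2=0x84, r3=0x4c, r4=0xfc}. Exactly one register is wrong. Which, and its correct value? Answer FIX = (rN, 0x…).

0: ✓ CMP  NZCV=1000
1: ✓ MOVCC  r3←0x49
2: · MOVGE
3: · SUBCS
4: ✓ CMP  NZCV=1000
5: ✓ MOVVC  r2←0xb0
6: · SUBHI
7: ✓ SUBLT  r1←0xd8
8: ✓ CMP  NZCV=1010
9: ✓ MOVLT  r3←0x4c
10: ✓ MOVCS  r1←0xee
11: ✓ MOVLE  r2←0x84

FIX = (r1, 0xee)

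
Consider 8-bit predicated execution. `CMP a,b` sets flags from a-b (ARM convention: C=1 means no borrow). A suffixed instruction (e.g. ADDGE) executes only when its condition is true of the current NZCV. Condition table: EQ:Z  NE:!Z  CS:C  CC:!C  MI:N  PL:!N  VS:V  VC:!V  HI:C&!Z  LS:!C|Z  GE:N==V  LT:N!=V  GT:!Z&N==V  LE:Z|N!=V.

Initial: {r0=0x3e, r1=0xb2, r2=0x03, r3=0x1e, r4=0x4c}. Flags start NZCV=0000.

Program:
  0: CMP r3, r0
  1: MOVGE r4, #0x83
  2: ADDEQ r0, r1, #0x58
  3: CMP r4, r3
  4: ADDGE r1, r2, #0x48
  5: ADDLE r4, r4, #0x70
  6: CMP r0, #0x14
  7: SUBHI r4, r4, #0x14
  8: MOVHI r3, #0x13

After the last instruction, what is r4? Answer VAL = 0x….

0: ✓ CMP  NZCV=1000
1: · MOVGE
2: · ADDEQ
3: ✓ CMP  NZCV=0010
4: ✓ ADDGE  r1←0x4b
5: · ADDLE
6: ✓ CMP  NZCV=0010
7: ✓ SUBHI  r4←0x38
8: ✓ MOVHI  r3←0x13

VAL = 0x38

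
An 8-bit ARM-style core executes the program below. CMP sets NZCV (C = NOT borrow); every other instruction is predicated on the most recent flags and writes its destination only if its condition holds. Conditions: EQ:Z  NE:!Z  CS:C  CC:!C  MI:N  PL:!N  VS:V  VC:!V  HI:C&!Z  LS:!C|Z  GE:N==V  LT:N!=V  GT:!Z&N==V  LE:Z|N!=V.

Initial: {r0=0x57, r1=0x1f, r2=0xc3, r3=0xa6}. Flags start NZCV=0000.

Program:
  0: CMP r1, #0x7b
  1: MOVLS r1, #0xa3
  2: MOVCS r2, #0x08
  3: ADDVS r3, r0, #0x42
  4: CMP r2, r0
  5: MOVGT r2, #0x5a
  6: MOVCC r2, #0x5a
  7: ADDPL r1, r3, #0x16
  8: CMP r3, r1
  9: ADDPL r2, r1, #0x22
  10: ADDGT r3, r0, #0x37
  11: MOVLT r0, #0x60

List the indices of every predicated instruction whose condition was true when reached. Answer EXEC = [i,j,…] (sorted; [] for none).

EXEC = [1,7,11]

0: ✓ CMP  NZCV=1000
1: ✓ MOVLS  r1←0xa3
2: · MOVCS
3: · ADDVS
4: ✓ CMP  NZCV=0011
5: · MOVGT
6: · MOVCC
7: ✓ ADDPL  r1←0xbc
8: ✓ CMP  NZCV=1000
9: · ADDPL
10: · ADDGT
11: ✓ MOVLT  r0←0x60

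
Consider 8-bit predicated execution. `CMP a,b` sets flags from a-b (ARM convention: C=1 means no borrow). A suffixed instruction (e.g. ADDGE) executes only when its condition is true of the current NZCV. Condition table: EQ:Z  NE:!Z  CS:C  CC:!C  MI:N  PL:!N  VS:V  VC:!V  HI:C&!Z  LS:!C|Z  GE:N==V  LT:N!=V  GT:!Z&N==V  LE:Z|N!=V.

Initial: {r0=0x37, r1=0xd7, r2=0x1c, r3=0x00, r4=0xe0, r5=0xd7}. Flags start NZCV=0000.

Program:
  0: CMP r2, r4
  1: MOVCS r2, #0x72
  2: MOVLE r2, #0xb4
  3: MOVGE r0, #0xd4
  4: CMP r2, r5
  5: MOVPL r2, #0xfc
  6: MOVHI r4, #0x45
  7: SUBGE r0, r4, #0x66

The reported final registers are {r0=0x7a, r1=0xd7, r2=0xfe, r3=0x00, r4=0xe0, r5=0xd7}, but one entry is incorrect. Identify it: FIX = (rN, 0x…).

[0] flags=0000 → (cmp)
[1] flags=0000 CS?F → skip
[2] flags=0000 LE?F → skip
[3] flags=0000 GE?T → r0=0xd4
[4] flags=0000 → (cmp)
[5] flags=0000 PL?T → r2=0xfc
[6] flags=0000 HI?F → skip
[7] flags=0000 GE?T → r0=0x7a

FIX = (r2, 0xfc)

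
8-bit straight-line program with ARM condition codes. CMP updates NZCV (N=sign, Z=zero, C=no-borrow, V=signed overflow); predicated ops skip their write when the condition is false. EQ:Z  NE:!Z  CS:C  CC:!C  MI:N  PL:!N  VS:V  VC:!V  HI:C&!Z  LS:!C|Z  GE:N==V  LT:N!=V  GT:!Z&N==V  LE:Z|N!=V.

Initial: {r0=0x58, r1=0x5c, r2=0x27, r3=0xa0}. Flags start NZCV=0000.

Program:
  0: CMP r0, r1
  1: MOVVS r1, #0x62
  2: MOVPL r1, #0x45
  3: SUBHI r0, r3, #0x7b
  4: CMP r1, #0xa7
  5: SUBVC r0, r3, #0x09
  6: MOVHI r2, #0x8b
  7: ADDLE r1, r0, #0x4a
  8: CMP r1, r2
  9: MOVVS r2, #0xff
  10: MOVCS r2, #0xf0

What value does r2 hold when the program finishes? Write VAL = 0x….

0: ✓ CMP  NZCV=1000
1: · MOVVS
2: · MOVPL
3: · SUBHI
4: ✓ CMP  NZCV=1001
5: · SUBVC
6: · MOVHI
7: · ADDLE
8: ✓ CMP  NZCV=0010
9: · MOVVS
10: ✓ MOVCS  r2←0xf0

VAL = 0xf0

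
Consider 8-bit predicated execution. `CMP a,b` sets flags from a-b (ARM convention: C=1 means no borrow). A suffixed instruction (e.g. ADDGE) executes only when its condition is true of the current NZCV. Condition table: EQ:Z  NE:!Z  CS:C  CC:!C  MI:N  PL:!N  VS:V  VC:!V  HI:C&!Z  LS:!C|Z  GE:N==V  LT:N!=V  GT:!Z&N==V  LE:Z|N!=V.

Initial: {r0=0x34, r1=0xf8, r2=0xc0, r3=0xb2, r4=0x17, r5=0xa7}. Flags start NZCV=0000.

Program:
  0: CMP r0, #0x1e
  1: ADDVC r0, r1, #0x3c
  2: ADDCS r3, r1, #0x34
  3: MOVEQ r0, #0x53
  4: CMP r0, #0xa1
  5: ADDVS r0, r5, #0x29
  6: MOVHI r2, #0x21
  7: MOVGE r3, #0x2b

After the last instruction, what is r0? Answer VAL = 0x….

[0] flags=0010 → (cmp)
[1] flags=0010 VC?T → r0=0x34
[2] flags=0010 CS?T → r3=0x2c
[3] flags=0010 EQ?F → skip
[4] flags=1001 → (cmp)
[5] flags=1001 VS?T → r0=0xd0
[6] flags=1001 HI?F → skip
[7] flags=1001 GE?T → r3=0x2b

VAL = 0xd0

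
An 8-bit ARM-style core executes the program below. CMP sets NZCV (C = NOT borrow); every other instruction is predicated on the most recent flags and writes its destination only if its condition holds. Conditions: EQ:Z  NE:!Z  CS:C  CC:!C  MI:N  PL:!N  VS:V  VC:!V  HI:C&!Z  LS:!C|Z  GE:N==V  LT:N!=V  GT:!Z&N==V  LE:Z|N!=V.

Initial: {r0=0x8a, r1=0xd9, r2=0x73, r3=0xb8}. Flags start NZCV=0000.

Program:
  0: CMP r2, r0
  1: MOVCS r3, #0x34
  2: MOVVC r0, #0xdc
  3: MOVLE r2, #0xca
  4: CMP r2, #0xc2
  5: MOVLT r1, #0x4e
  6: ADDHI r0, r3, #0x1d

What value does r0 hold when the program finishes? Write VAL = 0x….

VAL = 0x8a

[0] flags=1001 → (cmp)
[1] flags=1001 CS?F → skip
[2] flags=1001 VC?F → skip
[3] flags=1001 LE?F → skip
[4] flags=1001 → (cmp)
[5] flags=1001 LT?F → skip
[6] flags=1001 HI?F → skip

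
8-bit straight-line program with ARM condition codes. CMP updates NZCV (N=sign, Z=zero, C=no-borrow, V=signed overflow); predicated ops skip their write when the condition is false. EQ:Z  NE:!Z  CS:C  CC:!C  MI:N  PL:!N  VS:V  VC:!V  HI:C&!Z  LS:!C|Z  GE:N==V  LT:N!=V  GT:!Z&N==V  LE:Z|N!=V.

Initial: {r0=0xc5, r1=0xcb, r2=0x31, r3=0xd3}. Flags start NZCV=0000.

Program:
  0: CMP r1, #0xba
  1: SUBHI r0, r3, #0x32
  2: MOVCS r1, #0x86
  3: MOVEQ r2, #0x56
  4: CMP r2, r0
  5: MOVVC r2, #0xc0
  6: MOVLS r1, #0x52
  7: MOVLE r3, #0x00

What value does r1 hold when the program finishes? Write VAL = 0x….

VAL = 0x52

0: ✓ CMP  NZCV=0010
1: ✓ SUBHI  r0←0xa1
2: ✓ MOVCS  r1←0x86
3: · MOVEQ
4: ✓ CMP  NZCV=1001
5: · MOVVC
6: ✓ MOVLS  r1←0x52
7: · MOVLE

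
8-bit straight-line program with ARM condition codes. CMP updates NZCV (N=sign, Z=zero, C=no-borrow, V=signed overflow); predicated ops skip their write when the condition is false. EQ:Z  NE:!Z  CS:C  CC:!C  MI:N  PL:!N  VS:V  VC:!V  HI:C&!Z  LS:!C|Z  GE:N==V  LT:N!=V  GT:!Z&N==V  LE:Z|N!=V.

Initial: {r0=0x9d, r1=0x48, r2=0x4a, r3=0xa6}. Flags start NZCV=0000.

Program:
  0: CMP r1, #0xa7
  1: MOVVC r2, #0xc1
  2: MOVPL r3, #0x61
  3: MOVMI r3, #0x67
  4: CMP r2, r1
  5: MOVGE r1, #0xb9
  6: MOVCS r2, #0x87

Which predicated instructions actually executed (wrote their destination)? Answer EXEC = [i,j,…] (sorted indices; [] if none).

0: ✓ CMP  NZCV=1001
1: · MOVVC
2: · MOVPL
3: ✓ MOVMI  r3←0x67
4: ✓ CMP  NZCV=0010
5: ✓ MOVGE  r1←0xb9
6: ✓ MOVCS  r2←0x87

EXEC = [3,5,6]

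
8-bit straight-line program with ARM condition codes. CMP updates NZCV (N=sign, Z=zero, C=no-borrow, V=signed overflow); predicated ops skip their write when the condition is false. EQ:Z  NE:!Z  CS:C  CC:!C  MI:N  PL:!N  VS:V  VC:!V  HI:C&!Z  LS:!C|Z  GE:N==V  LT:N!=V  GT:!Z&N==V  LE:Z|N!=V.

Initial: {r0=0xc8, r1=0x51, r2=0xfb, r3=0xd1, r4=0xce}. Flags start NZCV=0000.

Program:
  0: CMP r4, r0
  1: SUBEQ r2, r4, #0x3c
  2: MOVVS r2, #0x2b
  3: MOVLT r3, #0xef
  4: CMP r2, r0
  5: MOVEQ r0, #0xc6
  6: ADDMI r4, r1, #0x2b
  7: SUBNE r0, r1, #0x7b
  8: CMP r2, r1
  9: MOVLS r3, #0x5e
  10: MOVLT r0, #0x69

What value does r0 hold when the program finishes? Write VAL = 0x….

[0] flags=0010 → (cmp)
[1] flags=0010 EQ?F → skip
[2] flags=0010 VS?F → skip
[3] flags=0010 LT?F → skip
[4] flags=0010 → (cmp)
[5] flags=0010 EQ?F → skip
[6] flags=0010 MI?F → skip
[7] flags=0010 NE?T → r0=0xd6
[8] flags=1010 → (cmp)
[9] flags=1010 LS?F → skip
[10] flags=1010 LT?T → r0=0x69

VAL = 0x69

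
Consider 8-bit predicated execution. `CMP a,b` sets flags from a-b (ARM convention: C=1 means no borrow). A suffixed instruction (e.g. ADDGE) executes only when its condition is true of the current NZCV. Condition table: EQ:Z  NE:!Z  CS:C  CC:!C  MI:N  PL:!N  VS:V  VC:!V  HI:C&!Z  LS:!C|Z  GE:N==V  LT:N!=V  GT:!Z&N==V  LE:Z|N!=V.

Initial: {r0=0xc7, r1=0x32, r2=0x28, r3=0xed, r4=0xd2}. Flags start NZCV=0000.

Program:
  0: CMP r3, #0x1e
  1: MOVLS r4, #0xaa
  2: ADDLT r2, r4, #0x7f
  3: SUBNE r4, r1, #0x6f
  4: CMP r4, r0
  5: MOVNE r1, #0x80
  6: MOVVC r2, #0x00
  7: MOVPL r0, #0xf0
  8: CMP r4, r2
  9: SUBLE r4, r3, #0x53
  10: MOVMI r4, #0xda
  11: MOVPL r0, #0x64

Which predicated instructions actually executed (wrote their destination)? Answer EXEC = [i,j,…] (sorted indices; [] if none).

[0] flags=1010 → (cmp)
[1] flags=1010 LS?F → skip
[2] flags=1010 LT?T → r2=0x51
[3] flags=1010 NE?T → r4=0xc3
[4] flags=1000 → (cmp)
[5] flags=1000 NE?T → r1=0x80
[6] flags=1000 VC?T → r2=0x00
[7] flags=1000 PL?F → skip
[8] flags=1010 → (cmp)
[9] flags=1010 LE?T → r4=0x9a
[10] flags=1010 MI?T → r4=0xda
[11] flags=1010 PL?F → skip

EXEC = [2,3,5,6,9,10]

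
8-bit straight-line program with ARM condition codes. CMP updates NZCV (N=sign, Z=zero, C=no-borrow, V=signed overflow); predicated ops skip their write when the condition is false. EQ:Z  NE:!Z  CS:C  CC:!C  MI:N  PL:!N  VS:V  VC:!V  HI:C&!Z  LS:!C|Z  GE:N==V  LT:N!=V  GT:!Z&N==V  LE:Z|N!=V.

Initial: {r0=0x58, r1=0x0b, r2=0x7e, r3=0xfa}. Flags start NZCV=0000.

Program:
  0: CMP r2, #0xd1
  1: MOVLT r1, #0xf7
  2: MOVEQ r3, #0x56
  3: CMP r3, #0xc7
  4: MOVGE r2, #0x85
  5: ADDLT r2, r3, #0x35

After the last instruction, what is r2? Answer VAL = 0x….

0: ✓ CMP  NZCV=1001
1: · MOVLT
2: · MOVEQ
3: ✓ CMP  NZCV=0010
4: ✓ MOVGE  r2←0x85
5: · ADDLT

VAL = 0x85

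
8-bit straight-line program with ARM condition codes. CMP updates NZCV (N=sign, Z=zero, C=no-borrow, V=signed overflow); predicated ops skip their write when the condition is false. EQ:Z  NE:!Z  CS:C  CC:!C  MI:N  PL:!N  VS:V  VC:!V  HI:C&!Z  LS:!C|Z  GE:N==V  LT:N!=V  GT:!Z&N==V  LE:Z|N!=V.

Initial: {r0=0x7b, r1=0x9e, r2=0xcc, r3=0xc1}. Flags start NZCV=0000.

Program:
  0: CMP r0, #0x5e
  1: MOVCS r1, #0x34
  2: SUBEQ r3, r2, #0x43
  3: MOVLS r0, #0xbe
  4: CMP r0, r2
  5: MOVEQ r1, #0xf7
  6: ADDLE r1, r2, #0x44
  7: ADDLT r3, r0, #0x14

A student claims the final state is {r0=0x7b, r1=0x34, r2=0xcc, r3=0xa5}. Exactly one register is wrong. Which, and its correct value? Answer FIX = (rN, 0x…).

[0] flags=0010 → (cmp)
[1] flags=0010 CS?T → r1=0x34
[2] flags=0010 EQ?F → skip
[3] flags=0010 LS?F → skip
[4] flags=1001 → (cmp)
[5] flags=1001 EQ?F → skip
[6] flags=1001 LE?F → skip
[7] flags=1001 LT?F → skip

FIX = (r3, 0xc1)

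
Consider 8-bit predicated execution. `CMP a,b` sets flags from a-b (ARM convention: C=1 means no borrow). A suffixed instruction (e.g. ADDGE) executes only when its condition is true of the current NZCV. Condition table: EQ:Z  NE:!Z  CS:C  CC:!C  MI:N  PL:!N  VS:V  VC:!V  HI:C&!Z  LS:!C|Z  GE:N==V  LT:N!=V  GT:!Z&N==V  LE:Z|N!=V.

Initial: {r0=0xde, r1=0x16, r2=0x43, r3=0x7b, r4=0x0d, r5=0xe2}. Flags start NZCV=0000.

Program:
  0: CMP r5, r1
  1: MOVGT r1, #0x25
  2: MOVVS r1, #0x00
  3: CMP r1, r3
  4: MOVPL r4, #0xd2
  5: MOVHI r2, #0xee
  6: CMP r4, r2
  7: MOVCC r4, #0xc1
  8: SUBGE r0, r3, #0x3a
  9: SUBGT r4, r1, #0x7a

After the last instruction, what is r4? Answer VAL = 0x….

[0] flags=1010 → (cmp)
[1] flags=1010 GT?F → skip
[2] flags=1010 VS?F → skip
[3] flags=1000 → (cmp)
[4] flags=1000 PL?F → skip
[5] flags=1000 HI?F → skip
[6] flags=1000 → (cmp)
[7] flags=1000 CC?T → r4=0xc1
[8] flags=1000 GE?F → skip
[9] flags=1000 GT?F → skip

VAL = 0xc1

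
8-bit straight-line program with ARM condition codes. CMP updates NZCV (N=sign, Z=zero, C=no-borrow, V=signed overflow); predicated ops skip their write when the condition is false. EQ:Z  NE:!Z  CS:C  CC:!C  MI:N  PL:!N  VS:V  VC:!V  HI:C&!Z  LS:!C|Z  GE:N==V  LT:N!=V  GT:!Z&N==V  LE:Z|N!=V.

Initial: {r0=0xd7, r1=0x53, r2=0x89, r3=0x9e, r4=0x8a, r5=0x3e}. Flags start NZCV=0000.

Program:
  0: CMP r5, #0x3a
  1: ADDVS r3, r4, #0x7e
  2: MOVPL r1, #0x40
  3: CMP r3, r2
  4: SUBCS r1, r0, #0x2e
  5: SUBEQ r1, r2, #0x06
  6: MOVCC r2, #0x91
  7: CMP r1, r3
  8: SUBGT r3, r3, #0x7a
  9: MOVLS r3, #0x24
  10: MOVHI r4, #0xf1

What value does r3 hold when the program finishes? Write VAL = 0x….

0: ✓ CMP  NZCV=0010
1: · ADDVS
2: ✓ MOVPL  r1←0x40
3: ✓ CMP  NZCV=0010
4: ✓ SUBCS  r1←0xa9
5: · SUBEQ
6: · MOVCC
7: ✓ CMP  NZCV=0010
8: ✓ SUBGT  r3←0x24
9: · MOVLS
10: ✓ MOVHI  r4←0xf1

VAL = 0x24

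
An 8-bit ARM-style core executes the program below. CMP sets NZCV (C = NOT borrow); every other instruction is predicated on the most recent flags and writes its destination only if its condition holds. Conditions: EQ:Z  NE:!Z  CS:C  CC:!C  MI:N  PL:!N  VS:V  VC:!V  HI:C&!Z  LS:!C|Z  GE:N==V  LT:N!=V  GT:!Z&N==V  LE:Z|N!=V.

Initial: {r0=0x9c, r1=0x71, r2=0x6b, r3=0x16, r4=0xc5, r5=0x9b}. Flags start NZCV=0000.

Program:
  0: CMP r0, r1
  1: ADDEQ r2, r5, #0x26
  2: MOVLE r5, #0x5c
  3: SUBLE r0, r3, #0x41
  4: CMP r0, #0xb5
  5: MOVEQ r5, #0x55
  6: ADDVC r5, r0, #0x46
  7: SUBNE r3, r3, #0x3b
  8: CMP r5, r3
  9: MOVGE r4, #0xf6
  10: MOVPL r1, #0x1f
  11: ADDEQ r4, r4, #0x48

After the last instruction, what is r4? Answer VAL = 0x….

[0] flags=0011 → (cmp)
[1] flags=0011 EQ?F → skip
[2] flags=0011 LE?T → r5=0x5c
[3] flags=0011 LE?T → r0=0xd5
[4] flags=0010 → (cmp)
[5] flags=0010 EQ?F → skip
[6] flags=0010 VC?T → r5=0x1b
[7] flags=0010 NE?T → r3=0xdb
[8] flags=0000 → (cmp)
[9] flags=0000 GE?T → r4=0xf6
[10] flags=0000 PL?T → r1=0x1f
[11] flags=0000 EQ?F → skip

VAL = 0xf6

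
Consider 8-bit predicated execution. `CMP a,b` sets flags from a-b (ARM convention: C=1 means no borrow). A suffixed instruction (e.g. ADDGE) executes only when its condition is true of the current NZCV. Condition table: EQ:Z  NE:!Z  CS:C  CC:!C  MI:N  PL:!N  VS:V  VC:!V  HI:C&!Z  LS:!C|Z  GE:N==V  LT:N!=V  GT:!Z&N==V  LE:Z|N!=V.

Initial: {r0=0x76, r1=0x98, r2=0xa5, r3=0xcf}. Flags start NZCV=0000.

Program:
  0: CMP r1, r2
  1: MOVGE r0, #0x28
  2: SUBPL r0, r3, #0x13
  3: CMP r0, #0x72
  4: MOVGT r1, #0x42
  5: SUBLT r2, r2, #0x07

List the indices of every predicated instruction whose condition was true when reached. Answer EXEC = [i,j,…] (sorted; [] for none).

EXEC = [4]

[0] flags=1000 → (cmp)
[1] flags=1000 GE?F → skip
[2] flags=1000 PL?F → skip
[3] flags=0010 → (cmp)
[4] flags=0010 GT?T → r1=0x42
[5] flags=0010 LT?F → skip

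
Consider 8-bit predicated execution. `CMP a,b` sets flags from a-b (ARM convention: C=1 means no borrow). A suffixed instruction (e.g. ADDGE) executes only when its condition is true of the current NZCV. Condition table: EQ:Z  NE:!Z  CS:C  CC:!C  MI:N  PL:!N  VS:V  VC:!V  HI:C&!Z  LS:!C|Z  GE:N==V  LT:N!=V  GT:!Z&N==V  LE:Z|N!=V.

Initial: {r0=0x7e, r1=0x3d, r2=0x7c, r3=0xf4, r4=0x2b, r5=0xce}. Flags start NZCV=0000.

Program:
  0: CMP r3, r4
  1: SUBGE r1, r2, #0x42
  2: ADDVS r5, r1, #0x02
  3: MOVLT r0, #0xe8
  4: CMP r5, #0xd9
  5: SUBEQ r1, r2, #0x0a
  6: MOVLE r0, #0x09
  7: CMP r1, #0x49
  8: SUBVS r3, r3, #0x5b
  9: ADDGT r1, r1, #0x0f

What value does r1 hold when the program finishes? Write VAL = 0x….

[0] flags=1010 → (cmp)
[1] flags=1010 GE?F → skip
[2] flags=1010 VS?F → skip
[3] flags=1010 LT?T → r0=0xe8
[4] flags=1000 → (cmp)
[5] flags=1000 EQ?F → skip
[6] flags=1000 LE?T → r0=0x09
[7] flags=1000 → (cmp)
[8] flags=1000 VS?F → skip
[9] flags=1000 GT?F → skip

VAL = 0x3d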